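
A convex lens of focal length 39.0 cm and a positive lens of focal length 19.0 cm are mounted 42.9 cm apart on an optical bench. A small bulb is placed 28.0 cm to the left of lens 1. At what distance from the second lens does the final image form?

Lens 1: 1/d_i1 = 1/f₁ − 1/d_o1 = 1/(39.0) − 1/(28.0) = -0.01007, so d_i1 = -99.27 cm.
The intermediate image is 99.27 cm to the left of lens 1 (virtual), which is 42.9 − (-99.27) = 142.2 cm to the left of lens 2, so d_o2 = +142.2 cm.
Lens 2: 1/d_i2 = 1/f₂ − 1/d_o2 = 1/(19.0) − 1/(142.2) = 0.04560, so d_i2 = 21.9 cm.
The final image is real, 21.9 cm to the right of lens 2 (overall magnification ≈ -0.55).

21.9 cm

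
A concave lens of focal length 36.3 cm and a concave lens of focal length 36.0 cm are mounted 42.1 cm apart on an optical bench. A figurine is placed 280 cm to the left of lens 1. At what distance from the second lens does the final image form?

Lens 1 is diverging, so f₁ = −36.3 cm.
Lens 1: 1/d_i1 = 1/f₁ − 1/d_o1 = 1/(-36.3) − 1/(280) = -0.03112, so d_i1 = -32.13 cm.
The intermediate image is 32.13 cm to the left of lens 1 (virtual), which is 42.1 − (-32.13) = 74.23 cm to the left of lens 2, so d_o2 = +74.23 cm.
Lens 2 is diverging, so f₂ = −36.0 cm.
Lens 2: 1/d_i2 = 1/f₂ − 1/d_o2 = 1/(-36.0) − 1/(74.23) = -0.04125, so d_i2 = -24.2 cm.
The final image is virtual, 24.2 cm to the left of lens 2 (overall magnification ≈ 0.037).

24.2 cm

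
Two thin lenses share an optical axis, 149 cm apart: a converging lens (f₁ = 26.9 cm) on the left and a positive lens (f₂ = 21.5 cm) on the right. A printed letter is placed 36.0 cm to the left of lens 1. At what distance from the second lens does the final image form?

43.4 cm

Lens 1: 1/d_i1 = 1/f₁ − 1/d_o1 = 1/(26.9) − 1/(36.0) = 0.009397, so d_i1 = 106.4 cm.
The intermediate image is 106.4 cm to the right of lens 1, which is 149 − (106.4) = 42.60 cm to the left of lens 2, so d_o2 = +42.60 cm.
Lens 2: 1/d_i2 = 1/f₂ − 1/d_o2 = 1/(21.5) − 1/(42.60) = 0.02304, so d_i2 = 43.4 cm.
The final image is real, 43.4 cm to the right of lens 2 (overall magnification ≈ 3.0).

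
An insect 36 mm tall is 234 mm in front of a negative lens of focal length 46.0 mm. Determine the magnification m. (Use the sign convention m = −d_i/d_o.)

For a negative lens, f = -46.0 mm.
1/d_i = 1/f − 1/d_o = 1/(-46.00) − 1/(234) = -0.02601, so d_i = -38.44 mm.
m = −d_i/d_o = −(-38.44)/(234) = +0.164.
The image is virtual, upright and reduced, on the same side as the object.

m = +0.164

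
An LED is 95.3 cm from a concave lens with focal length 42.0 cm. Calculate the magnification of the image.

m = +0.306

For a concave lens, f = -42.0 cm.
1/d_i = 1/f − 1/d_o = 1/(-42.00) − 1/(95.3) = -0.03430, so d_i = -29.15 cm.
m = −d_i/d_o = −(-29.15)/(95.3) = +0.306.
The image is virtual, upright and reduced, on the same side as the object.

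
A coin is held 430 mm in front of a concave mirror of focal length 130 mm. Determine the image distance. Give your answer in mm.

Mirror equation: 1/q = 1/f − 1/p = 1/(130.0) − 1/(430) = 0.007692 − 0.002326 = 0.005367, so q = 186 mm.
The image is real, inverted and reduced, in front of the mirror.

186 mm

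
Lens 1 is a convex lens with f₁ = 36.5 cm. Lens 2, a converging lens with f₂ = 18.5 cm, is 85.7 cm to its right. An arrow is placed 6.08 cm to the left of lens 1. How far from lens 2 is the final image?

Lens 1: 1/d_i1 = 1/f₁ − 1/d_o1 = 1/(36.5) − 1/(6.08) = -0.1371, so d_i1 = -7.295 cm.
The intermediate image is 7.295 cm to the left of lens 1 (virtual), which is 85.7 − (-7.295) = 93.00 cm to the left of lens 2, so d_o2 = +93.00 cm.
Lens 2: 1/d_i2 = 1/f₂ − 1/d_o2 = 1/(18.5) − 1/(93.00) = 0.04330, so d_i2 = 23.1 cm.
The final image is real, 23.1 cm to the right of lens 2 (overall magnification ≈ -0.30).

23.1 cm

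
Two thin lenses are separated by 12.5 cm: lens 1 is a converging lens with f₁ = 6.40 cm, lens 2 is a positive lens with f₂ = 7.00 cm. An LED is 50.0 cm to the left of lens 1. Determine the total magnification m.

Lens 1: 1/d_i1 = 1/(6.40) − 1/(50.0) = 0.1363, so d_i1 = 7.339 cm; m₁ = −d_i1/d_o1 = -0.1468.
d_o2 = 12.5 − (7.339) = 5.161 cm.
Lens 2: 1/d_i2 = 1/(7.00) − 1/(5.161) = -0.05090, so d_i2 = -19.64 cm; m₂ = −d_i2/d_o2 = +3.806.
m = m₁·m₂ = (-0.1468)(+3.806) = -0.559.

m = -0.559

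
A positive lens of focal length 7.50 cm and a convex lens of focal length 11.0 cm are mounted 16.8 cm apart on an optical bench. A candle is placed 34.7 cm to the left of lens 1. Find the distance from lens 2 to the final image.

21.1 cm

Lens 1: 1/d_i1 = 1/f₁ − 1/d_o1 = 1/(7.50) − 1/(34.7) = 0.1045, so d_i1 = 9.568 cm.
The intermediate image is 9.568 cm to the right of lens 1, which is 16.8 − (9.568) = 7.232 cm to the left of lens 2, so d_o2 = +7.232 cm.
Lens 2: 1/d_i2 = 1/f₂ − 1/d_o2 = 1/(11.0) − 1/(7.232) = -0.04737, so d_i2 = -21.1 cm.
The final image is virtual, 21.1 cm to the left of lens 2 (overall magnification ≈ -0.80).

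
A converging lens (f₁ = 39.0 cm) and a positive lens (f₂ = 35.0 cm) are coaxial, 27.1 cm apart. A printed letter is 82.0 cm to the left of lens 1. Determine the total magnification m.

Lens 1: 1/d_i1 = 1/(39.0) − 1/(82.0) = 0.01345, so d_i1 = 74.37 cm; m₁ = −d_i1/d_o1 = -0.9070.
d_o2 = 27.1 − (74.37) = -47.27 cm (virtual object).
Lens 2: 1/d_i2 = 1/(35.0) − 1/(-47.27) = 0.04973, so d_i2 = 20.11 cm; m₂ = −d_i2/d_o2 = +0.4254.
m = m₁·m₂ = (-0.9070)(+0.4254) = -0.386.

m = -0.386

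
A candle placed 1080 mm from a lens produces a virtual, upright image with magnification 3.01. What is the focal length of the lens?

f = 1620 mm (converging)

m = −d_i/d_o ⇒ d_i = −m·d_o = −(+3.01)·(1080) = -3251 mm.
1/f = 1/d_o + 1/d_i = 1/(1080) + 1/(-3251) = 0.0006183, so f = 1620 mm.
Since f is positive, the lens is converging.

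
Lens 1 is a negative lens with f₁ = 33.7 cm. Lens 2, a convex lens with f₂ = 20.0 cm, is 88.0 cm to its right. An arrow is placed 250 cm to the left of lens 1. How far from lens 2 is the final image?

24.1 cm

Lens 1 is diverging, so f₁ = −33.7 cm.
Lens 1: 1/d_i1 = 1/f₁ − 1/d_o1 = 1/(-33.7) − 1/(250) = -0.03367, so d_i1 = -29.70 cm.
The intermediate image is 29.70 cm to the left of lens 1 (virtual), which is 88.0 − (-29.70) = 117.7 cm to the left of lens 2, so d_o2 = +117.7 cm.
Lens 2: 1/d_i2 = 1/f₂ − 1/d_o2 = 1/(20.0) − 1/(117.7) = 0.04150, so d_i2 = 24.1 cm.
The final image is real, 24.1 cm to the right of lens 2 (overall magnification ≈ -0.024).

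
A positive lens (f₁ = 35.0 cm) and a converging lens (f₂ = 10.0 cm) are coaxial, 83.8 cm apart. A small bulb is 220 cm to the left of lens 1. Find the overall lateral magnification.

Lens 1: 1/d_i1 = 1/(35.0) − 1/(220) = 0.02403, so d_i1 = 41.62 cm; m₁ = −d_i1/d_o1 = -0.1892.
d_o2 = 83.8 − (41.62) = 42.18 cm.
Lens 2: 1/d_i2 = 1/(10.0) − 1/(42.18) = 0.07629, so d_i2 = 13.11 cm; m₂ = −d_i2/d_o2 = -0.3108.
m = m₁·m₂ = (-0.1892)(-0.3108) = +0.0588.

m = +0.0588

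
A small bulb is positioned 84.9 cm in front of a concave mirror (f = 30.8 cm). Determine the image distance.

Mirror equation: 1/s_i = 1/f − 1/s_o = 1/(30.80) − 1/(84.9) = 0.03247 − 0.01178 = 0.02069, so s_i = 48.3 cm.
The image is real, inverted and reduced, in front of the mirror.

48.3 cm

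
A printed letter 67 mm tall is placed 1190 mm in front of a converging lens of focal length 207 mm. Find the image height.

1/d_i = 1/f − 1/d_o = 1/(207.0) − 1/(1190) = 0.003991, so d_i = 250.6 mm.
m = −d_i/d_o = -0.2106.
|h_i| = |m|·h_o = 0.2106 × 67 = 14.1 mm. The image is real, inverted and reduced, on the far side of the lens.

14.1 mm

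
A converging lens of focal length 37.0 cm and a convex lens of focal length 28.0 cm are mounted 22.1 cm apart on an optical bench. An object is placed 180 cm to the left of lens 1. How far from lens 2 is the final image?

Lens 1: 1/d_i1 = 1/f₁ − 1/d_o1 = 1/(37.0) − 1/(180) = 0.02147, so d_i1 = 46.57 cm.
The intermediate image is 46.57 cm to the right of lens 1, which lies 24.47 cm to the right of lens 2 — a virtual object — so d_o2 = −24.47 cm.
Lens 2: 1/d_i2 = 1/f₂ − 1/d_o2 = 1/(28.0) − 1/(-24.47) = 0.07658, so d_i2 = 13.1 cm.
The final image is real, 13.1 cm to the right of lens 2 (overall magnification ≈ -0.14).

13.1 cm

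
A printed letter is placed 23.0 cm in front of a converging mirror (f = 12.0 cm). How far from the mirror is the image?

25.1 cm

Mirror equation: 1/s_i = 1/f − 1/s_o = 1/(12.00) − 1/(23.0) = 0.08333 − 0.04348 = 0.03986, so s_i = 25.1 cm.
The image is real, inverted and enlarged, in front of the mirror.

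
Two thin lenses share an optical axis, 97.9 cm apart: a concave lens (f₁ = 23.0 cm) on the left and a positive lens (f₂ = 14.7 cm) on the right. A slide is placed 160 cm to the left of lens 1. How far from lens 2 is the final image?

16.8 cm

Lens 1 is diverging, so f₁ = −23.0 cm.
Lens 1: 1/d_i1 = 1/f₁ − 1/d_o1 = 1/(-23.0) − 1/(160) = -0.04973, so d_i1 = -20.11 cm.
The intermediate image is 20.11 cm to the left of lens 1 (virtual), which is 97.9 − (-20.11) = 118.0 cm to the left of lens 2, so d_o2 = +118.0 cm.
Lens 2: 1/d_i2 = 1/f₂ − 1/d_o2 = 1/(14.7) − 1/(118.0) = 0.05955, so d_i2 = 16.8 cm.
The final image is real, 16.8 cm to the right of lens 2 (overall magnification ≈ -0.018).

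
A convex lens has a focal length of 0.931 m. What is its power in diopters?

P = +1.07 D

P = 1/f = 1/(0.931 m) = +1.07 D.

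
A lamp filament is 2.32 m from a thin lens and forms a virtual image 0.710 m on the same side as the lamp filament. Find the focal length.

f = -1.02 m (diverging)

Virtual image ⇒ d_i = −0.710 m.
1/f = 1/d_o + 1/d_i = 1/(2.32) + 1/(-0.710) = -0.9774, so f = -1.02 m.
Since f is negative, the thin lens is diverging.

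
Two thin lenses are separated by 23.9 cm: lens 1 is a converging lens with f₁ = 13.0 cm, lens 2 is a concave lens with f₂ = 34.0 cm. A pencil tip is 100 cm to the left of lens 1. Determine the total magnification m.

Lens 1: 1/d_i1 = 1/(13.0) − 1/(100) = 0.06692, so d_i1 = 14.94 cm; m₁ = −d_i1/d_o1 = -0.1494.
d_o2 = 23.9 − (14.94) = 8.960 cm.
f₂ = −34.0 cm (diverging).
Lens 2: 1/d_i2 = 1/(-34.0) − 1/(8.960) = -0.1410, so d_i2 = -7.091 cm; m₂ = −d_i2/d_o2 = +0.7914.
m = m₁·m₂ = (-0.1494)(+0.7914) = -0.118.

m = -0.118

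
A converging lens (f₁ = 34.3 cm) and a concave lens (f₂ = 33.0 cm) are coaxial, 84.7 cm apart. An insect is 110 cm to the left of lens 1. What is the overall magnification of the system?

m = -0.220

Lens 1: 1/d_i1 = 1/(34.3) − 1/(110) = 0.02006, so d_i1 = 49.84 cm; m₁ = −d_i1/d_o1 = -0.4531.
d_o2 = 84.7 − (49.84) = 34.86 cm.
f₂ = −33.0 cm (diverging).
Lens 2: 1/d_i2 = 1/(-33.0) − 1/(34.86) = -0.05899, so d_i2 = -16.95 cm; m₂ = −d_i2/d_o2 = +0.4863.
m = m₁·m₂ = (-0.4531)(+0.4863) = -0.220.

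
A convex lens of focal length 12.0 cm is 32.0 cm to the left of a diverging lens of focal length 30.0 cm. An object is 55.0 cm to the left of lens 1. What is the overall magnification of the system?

Lens 1: 1/d_i1 = 1/(12.0) − 1/(55.0) = 0.06515, so d_i1 = 15.35 cm; m₁ = −d_i1/d_o1 = -0.2791.
d_o2 = 32.0 − (15.35) = 16.65 cm.
f₂ = −30.0 cm (diverging).
Lens 2: 1/d_i2 = 1/(-30.0) − 1/(16.65) = -0.09339, so d_i2 = -10.71 cm; m₂ = −d_i2/d_o2 = +0.6431.
m = m₁·m₂ = (-0.2791)(+0.6431) = -0.179.

m = -0.179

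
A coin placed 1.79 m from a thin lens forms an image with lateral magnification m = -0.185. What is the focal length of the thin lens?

f = 0.279 m (converging)

m = −d_i/d_o ⇒ d_i = −m·d_o = −(-0.185)·(1.79) = 0.3311 m.
1/f = 1/d_o + 1/d_i = 1/(1.79) + 1/(0.3311) = 3.579, so f = 0.279 m.
Since f is positive, the thin lens is converging.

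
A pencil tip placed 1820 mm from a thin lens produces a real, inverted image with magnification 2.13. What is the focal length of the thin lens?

m = −d_i/d_o ⇒ d_i = −m·d_o = −(-2.13)·(1820) = 3877 mm.
1/f = 1/d_o + 1/d_i = 1/(1820) + 1/(3877) = 0.0008074, so f = 1240 mm.
Since f is positive, the thin lens is converging.

f = 1240 mm (converging)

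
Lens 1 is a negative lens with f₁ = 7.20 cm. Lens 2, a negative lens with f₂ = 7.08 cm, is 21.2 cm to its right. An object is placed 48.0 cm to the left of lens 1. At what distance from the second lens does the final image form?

5.63 cm

Lens 1 is diverging, so f₁ = −7.20 cm.
Lens 1: 1/d_i1 = 1/f₁ − 1/d_o1 = 1/(-7.20) − 1/(48.0) = -0.1597, so d_i1 = -6.261 cm.
The intermediate image is 6.261 cm to the left of lens 1 (virtual), which is 21.2 − (-6.261) = 27.46 cm to the left of lens 2, so d_o2 = +27.46 cm.
Lens 2 is diverging, so f₂ = −7.08 cm.
Lens 2: 1/d_i2 = 1/f₂ − 1/d_o2 = 1/(-7.08) − 1/(27.46) = -0.1777, so d_i2 = -5.63 cm.
The final image is virtual, 5.63 cm to the left of lens 2 (overall magnification ≈ 0.027).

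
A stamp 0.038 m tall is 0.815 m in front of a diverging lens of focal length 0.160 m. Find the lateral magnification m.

For a diverging lens, f = -0.160 m.
1/d_i = 1/f − 1/d_o = 1/(-0.1600) − 1/(0.815) = -7.477, so d_i = -0.1337 m.
m = −d_i/d_o = −(-0.1337)/(0.815) = +0.164.
The image is virtual, upright and reduced, on the same side as the object.

m = +0.164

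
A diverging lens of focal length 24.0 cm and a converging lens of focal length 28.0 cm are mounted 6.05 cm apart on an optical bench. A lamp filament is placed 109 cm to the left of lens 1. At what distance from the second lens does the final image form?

316 cm

Lens 1 is diverging, so f₁ = −24.0 cm.
Lens 1: 1/d_i1 = 1/f₁ − 1/d_o1 = 1/(-24.0) − 1/(109) = -0.05084, so d_i1 = -19.67 cm.
The intermediate image is 19.67 cm to the left of lens 1 (virtual), which is 6.05 − (-19.67) = 25.72 cm to the left of lens 2, so d_o2 = +25.72 cm.
Lens 2: 1/d_i2 = 1/f₂ − 1/d_o2 = 1/(28.0) − 1/(25.72) = -0.003166, so d_i2 = -316 cm.
The final image is virtual, 316 cm to the left of lens 2 (overall magnification ≈ 2.2).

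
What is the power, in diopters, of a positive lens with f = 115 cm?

f = 115 cm = 1.15 m.
P = 1/f = 1/(1.15 m) = +0.870 D.

P = +0.870 D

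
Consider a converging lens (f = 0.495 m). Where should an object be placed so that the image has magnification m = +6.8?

0.422 m

m = −d_i/d_o ⇒ d_i = −m·d_o.
1/f = 1/d_o + 1/d_i = 1/d_o − 1/(m·d_o) = (1 − 1/m)/d_o, so d_o = f(1 − 1/m) = (0.4950)(1 − 1/(+6.8)) = 0.422 m.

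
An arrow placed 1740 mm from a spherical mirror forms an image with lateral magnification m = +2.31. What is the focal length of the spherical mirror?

m = −d_i/d_o ⇒ d_i = −m·d_o = −(+2.31)·(1740) = -4019 mm.
1/f = 1/d_o + 1/d_i = 1/(1740) + 1/(-4019) = 0.0003259, so f = 3070 mm.
Since f is positive, the spherical mirror is concave.

f = 3070 mm (concave)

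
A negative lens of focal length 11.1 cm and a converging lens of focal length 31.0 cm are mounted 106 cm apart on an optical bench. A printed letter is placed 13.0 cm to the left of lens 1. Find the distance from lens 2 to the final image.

42.9 cm

Lens 1 is diverging, so f₁ = −11.1 cm.
Lens 1: 1/d_i1 = 1/f₁ − 1/d_o1 = 1/(-11.1) − 1/(13.0) = -0.1670, so d_i1 = -5.988 cm.
The intermediate image is 5.988 cm to the left of lens 1 (virtual), which is 106 − (-5.988) = 112.0 cm to the left of lens 2, so d_o2 = +112.0 cm.
Lens 2: 1/d_i2 = 1/f₂ − 1/d_o2 = 1/(31.0) − 1/(112.0) = 0.02333, so d_i2 = 42.9 cm.
The final image is real, 42.9 cm to the right of lens 2 (overall magnification ≈ -0.18).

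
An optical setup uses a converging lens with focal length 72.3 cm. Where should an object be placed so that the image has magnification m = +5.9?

m = −d_i/d_o ⇒ d_i = −m·d_o.
1/f = 1/d_o + 1/d_i = 1/d_o − 1/(m·d_o) = (1 − 1/m)/d_o, so d_o = f(1 − 1/m) = (72.30)(1 − 1/(+5.9)) = 60.0 cm.

60.0 cm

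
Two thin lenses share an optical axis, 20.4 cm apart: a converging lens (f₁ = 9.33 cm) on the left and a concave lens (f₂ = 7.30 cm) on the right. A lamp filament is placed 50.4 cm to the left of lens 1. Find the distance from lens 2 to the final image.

Lens 1: 1/d_i1 = 1/f₁ − 1/d_o1 = 1/(9.33) − 1/(50.4) = 0.08734, so d_i1 = 11.45 cm.
The intermediate image is 11.45 cm to the right of lens 1, which is 20.4 − (11.45) = 8.950 cm to the left of lens 2, so d_o2 = +8.950 cm.
Lens 2 is diverging, so f₂ = −7.30 cm.
Lens 2: 1/d_i2 = 1/f₂ − 1/d_o2 = 1/(-7.30) − 1/(8.950) = -0.2487, so d_i2 = -4.02 cm.
The final image is virtual, 4.02 cm to the left of lens 2 (overall magnification ≈ -0.10).

4.02 cm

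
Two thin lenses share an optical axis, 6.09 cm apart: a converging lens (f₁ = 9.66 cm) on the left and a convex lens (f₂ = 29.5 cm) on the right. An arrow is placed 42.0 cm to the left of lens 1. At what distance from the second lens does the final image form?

5.30 cm

Lens 1: 1/d_i1 = 1/f₁ − 1/d_o1 = 1/(9.66) − 1/(42.0) = 0.07971, so d_i1 = 12.55 cm.
The intermediate image is 12.55 cm to the right of lens 1, which lies 6.460 cm to the right of lens 2 — a virtual object — so d_o2 = −6.460 cm.
Lens 2: 1/d_i2 = 1/f₂ − 1/d_o2 = 1/(29.5) − 1/(-6.460) = 0.1887, so d_i2 = 5.30 cm.
The final image is real, 5.30 cm to the right of lens 2 (overall magnification ≈ -0.25).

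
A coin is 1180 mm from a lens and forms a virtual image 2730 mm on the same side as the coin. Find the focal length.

f = 2080 mm (converging)

Virtual image ⇒ d_i = −2730 mm.
1/f = 1/d_o + 1/d_i = 1/(1180) + 1/(-2730) = 0.0004812, so f = 2080 mm.
Since f is positive, the lens is converging.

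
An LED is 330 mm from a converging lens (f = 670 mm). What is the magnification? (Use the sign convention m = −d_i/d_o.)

1/d_i = 1/f − 1/d_o = 1/(670.0) − 1/(330) = -0.001538, so d_i = -650.3 mm.
m = −d_i/d_o = −(-650.3)/(330) = +1.97.
The image is virtual, upright and enlarged, on the same side as the object.

m = +1.97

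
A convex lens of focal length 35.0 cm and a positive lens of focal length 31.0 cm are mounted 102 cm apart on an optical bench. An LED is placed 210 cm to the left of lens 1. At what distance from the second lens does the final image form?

Lens 1: 1/d_i1 = 1/f₁ − 1/d_o1 = 1/(35.0) − 1/(210) = 0.02381, so d_i1 = 42.00 cm.
The intermediate image is 42.00 cm to the right of lens 1, which is 102 − (42.00) = 60.00 cm to the left of lens 2, so d_o2 = +60.00 cm.
Lens 2: 1/d_i2 = 1/f₂ − 1/d_o2 = 1/(31.0) − 1/(60.00) = 0.01559, so d_i2 = 64.1 cm.
The final image is real, 64.1 cm to the right of lens 2 (overall magnification ≈ 0.21).

64.1 cm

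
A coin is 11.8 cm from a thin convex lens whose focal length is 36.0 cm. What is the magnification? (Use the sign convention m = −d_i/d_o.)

m = +1.49

1/d_i = 1/f − 1/d_o = 1/(36.00) − 1/(11.8) = -0.05697, so d_i = -17.55 cm.
m = −d_i/d_o = −(-17.55)/(11.8) = +1.49.
The image is virtual, upright and enlarged, on the same side as the object.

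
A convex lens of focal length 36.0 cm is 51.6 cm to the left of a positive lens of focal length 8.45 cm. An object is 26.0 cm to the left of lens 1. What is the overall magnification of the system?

m = -0.222

Lens 1: 1/d_i1 = 1/(36.0) − 1/(26.0) = -0.01068, so d_i1 = -93.60 cm; m₁ = −d_i1/d_o1 = +3.600.
d_o2 = 51.6 − (-93.60) = 145.2 cm.
Lens 2: 1/d_i2 = 1/(8.45) − 1/(145.2) = 0.1115, so d_i2 = 8.972 cm; m₂ = −d_i2/d_o2 = -0.06179.
m = m₁·m₂ = (+3.600)(-0.06179) = -0.222.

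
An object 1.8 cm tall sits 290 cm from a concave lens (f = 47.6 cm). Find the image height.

0.254 cm

For a concave lens, f = -47.6 cm.
1/d_i = 1/f − 1/d_o = 1/(-47.60) − 1/(290) = -0.02446, so d_i = -40.89 cm.
m = −d_i/d_o = +0.1410.
|h_i| = |m|·h_o = 0.1410 × 1.8 = 0.254 cm. The image is virtual, upright and reduced, on the same side as the object.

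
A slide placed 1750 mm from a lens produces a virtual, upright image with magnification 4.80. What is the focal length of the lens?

f = 2210 mm (converging)

m = −d_i/d_o ⇒ d_i = −m·d_o = −(+4.80)·(1750) = -8400 mm.
1/f = 1/d_o + 1/d_i = 1/(1750) + 1/(-8400) = 0.0004524, so f = 2210 mm.
Since f is positive, the lens is converging.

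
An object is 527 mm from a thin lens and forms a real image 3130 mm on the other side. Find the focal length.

f = 451 mm (converging)

Real image ⇒ d_i = +3130 mm.
1/f = 1/d_o + 1/d_i = 1/(527) + 1/(3130) = 0.002217, so f = 451 mm.
Since f is positive, the thin lens is converging.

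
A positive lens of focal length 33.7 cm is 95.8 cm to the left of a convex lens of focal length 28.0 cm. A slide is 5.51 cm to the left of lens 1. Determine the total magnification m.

m = -0.450

Lens 1: 1/d_i1 = 1/(33.7) − 1/(5.51) = -0.1518, so d_i1 = -6.587 cm; m₁ = −d_i1/d_o1 = +1.195.
d_o2 = 95.8 − (-6.587) = 102.4 cm.
Lens 2: 1/d_i2 = 1/(28.0) − 1/(102.4) = 0.02595, so d_i2 = 38.54 cm; m₂ = −d_i2/d_o2 = -0.3763.
m = m₁·m₂ = (+1.195)(-0.3763) = -0.450.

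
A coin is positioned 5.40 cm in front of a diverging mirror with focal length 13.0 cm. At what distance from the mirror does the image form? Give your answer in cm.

For a diverging mirror, f = -13.0 cm.
Mirror equation: 1/q = 1/f − 1/p = 1/(-13.00) − 1/(5.40) = -0.07692 − 0.1852 = -0.2621, so q = -3.82 cm.
The image is virtual, upright and reduced, behind the mirror.

3.82 cm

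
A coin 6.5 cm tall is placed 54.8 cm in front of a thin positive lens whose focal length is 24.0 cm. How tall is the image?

5.06 cm

1/d_i = 1/f − 1/d_o = 1/(24.00) − 1/(54.8) = 0.02342, so d_i = 42.70 cm.
m = −d_i/d_o = -0.7792.
|h_i| = |m|·h_o = 0.7792 × 6.5 = 5.06 cm. The image is real, inverted and reduced, on the far side of the lens.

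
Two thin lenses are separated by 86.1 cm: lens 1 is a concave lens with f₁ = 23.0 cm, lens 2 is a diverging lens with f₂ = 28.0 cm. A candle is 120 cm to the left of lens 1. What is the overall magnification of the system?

m = +0.0338

f₁ = −23.0 cm (diverging).
Lens 1: 1/d_i1 = 1/(-23.0) − 1/(120) = -0.05181, so d_i1 = -19.30 cm; m₁ = −d_i1/d_o1 = +0.1608.
d_o2 = 86.1 − (-19.30) = 105.4 cm.
f₂ = −28.0 cm (diverging).
Lens 2: 1/d_i2 = 1/(-28.0) − 1/(105.4) = -0.04520, so d_i2 = -22.12 cm; m₂ = −d_i2/d_o2 = +0.2099.
m = m₁·m₂ = (+0.1608)(+0.2099) = +0.0338.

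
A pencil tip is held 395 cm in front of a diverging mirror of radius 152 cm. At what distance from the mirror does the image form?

63.7 cm

f = R/2 = 152/2 = 76.00 cm; for a diverging mirror, f = -76.00 cm.
Mirror equation: 1/v = 1/f − 1/u = 1/(-76.00) − 1/(395) = -0.01316 − 0.002532 = -0.01569, so v = -63.7 cm.
The image is virtual, upright and reduced, behind the mirror.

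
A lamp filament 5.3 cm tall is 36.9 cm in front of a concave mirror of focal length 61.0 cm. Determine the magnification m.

1/d_i = 1/f − 1/d_o = 1/(61.00) − 1/(36.9) = -0.01071, so d_i = -93.40 cm.
m = −d_i/d_o = −(-93.40)/(36.9) = +2.53.
The image is virtual, upright and enlarged, behind the mirror.

m = +2.53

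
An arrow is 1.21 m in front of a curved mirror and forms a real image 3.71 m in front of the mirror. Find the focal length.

f = 0.912 m (concave)

Real image ⇒ d_i = +3.71 m.
1/f = 1/d_o + 1/d_i = 1/(1.21) + 1/(3.71) = 1.096, so f = 0.912 m.
Since f is positive, the curved mirror is concave.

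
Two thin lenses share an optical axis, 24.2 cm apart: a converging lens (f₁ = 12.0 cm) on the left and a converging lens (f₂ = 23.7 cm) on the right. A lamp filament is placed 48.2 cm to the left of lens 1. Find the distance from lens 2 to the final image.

Lens 1: 1/d_i1 = 1/f₁ − 1/d_o1 = 1/(12.0) − 1/(48.2) = 0.06259, so d_i1 = 15.98 cm.
The intermediate image is 15.98 cm to the right of lens 1, which is 24.2 − (15.98) = 8.220 cm to the left of lens 2, so d_o2 = +8.220 cm.
Lens 2: 1/d_i2 = 1/f₂ − 1/d_o2 = 1/(23.7) − 1/(8.220) = -0.07946, so d_i2 = -12.6 cm.
The final image is virtual, 12.6 cm to the left of lens 2 (overall magnification ≈ -0.51).

12.6 cm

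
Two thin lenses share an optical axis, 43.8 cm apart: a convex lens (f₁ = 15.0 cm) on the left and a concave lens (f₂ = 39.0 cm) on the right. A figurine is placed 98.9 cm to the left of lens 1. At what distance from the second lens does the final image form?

15.6 cm

Lens 1: 1/d_i1 = 1/f₁ − 1/d_o1 = 1/(15.0) − 1/(98.9) = 0.05656, so d_i1 = 17.68 cm.
The intermediate image is 17.68 cm to the right of lens 1, which is 43.8 − (17.68) = 26.12 cm to the left of lens 2, so d_o2 = +26.12 cm.
Lens 2 is diverging, so f₂ = −39.0 cm.
Lens 2: 1/d_i2 = 1/f₂ − 1/d_o2 = 1/(-39.0) − 1/(26.12) = -0.06393, so d_i2 = -15.6 cm.
The final image is virtual, 15.6 cm to the left of lens 2 (overall magnification ≈ -0.11).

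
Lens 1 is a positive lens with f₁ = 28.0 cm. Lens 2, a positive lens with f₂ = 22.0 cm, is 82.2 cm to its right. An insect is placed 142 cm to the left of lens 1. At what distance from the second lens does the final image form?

Lens 1: 1/d_i1 = 1/f₁ − 1/d_o1 = 1/(28.0) − 1/(142) = 0.02867, so d_i1 = 34.88 cm.
The intermediate image is 34.88 cm to the right of lens 1, which is 82.2 − (34.88) = 47.32 cm to the left of lens 2, so d_o2 = +47.32 cm.
Lens 2: 1/d_i2 = 1/f₂ − 1/d_o2 = 1/(22.0) − 1/(47.32) = 0.02432, so d_i2 = 41.1 cm.
The final image is real, 41.1 cm to the right of lens 2 (overall magnification ≈ 0.21).

41.1 cm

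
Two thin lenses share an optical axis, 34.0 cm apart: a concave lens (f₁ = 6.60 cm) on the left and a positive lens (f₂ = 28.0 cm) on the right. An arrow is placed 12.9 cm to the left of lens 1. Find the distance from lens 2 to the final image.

104 cm

Lens 1 is diverging, so f₁ = −6.60 cm.
Lens 1: 1/d_i1 = 1/f₁ − 1/d_o1 = 1/(-6.60) − 1/(12.9) = -0.2290, so d_i1 = -4.366 cm.
The intermediate image is 4.366 cm to the left of lens 1 (virtual), which is 34.0 − (-4.366) = 38.37 cm to the left of lens 2, so d_o2 = +38.37 cm.
Lens 2: 1/d_i2 = 1/f₂ − 1/d_o2 = 1/(28.0) − 1/(38.37) = 0.009652, so d_i2 = 104 cm.
The final image is real, 104 cm to the right of lens 2 (overall magnification ≈ -0.91).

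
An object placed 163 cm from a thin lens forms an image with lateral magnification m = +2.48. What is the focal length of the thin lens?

m = −d_i/d_o ⇒ d_i = −m·d_o = −(+2.48)·(163) = -404.2 cm.
1/f = 1/d_o + 1/d_i = 1/(163) + 1/(-404.2) = 0.003661, so f = 273 cm.
Since f is positive, the thin lens is converging.

f = 273 cm (converging)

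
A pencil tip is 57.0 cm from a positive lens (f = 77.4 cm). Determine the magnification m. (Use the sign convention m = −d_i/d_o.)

m = +3.79

1/d_i = 1/f − 1/d_o = 1/(77.40) − 1/(57.0) = -0.004624, so d_i = -216.3 cm.
m = −d_i/d_o = −(-216.3)/(57.0) = +3.79.
The image is virtual, upright and enlarged, on the same side as the object.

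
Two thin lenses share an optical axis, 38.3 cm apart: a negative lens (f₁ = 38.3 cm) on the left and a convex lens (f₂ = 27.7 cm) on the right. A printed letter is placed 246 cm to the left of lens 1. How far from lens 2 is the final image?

Lens 1 is diverging, so f₁ = −38.3 cm.
Lens 1: 1/d_i1 = 1/f₁ − 1/d_o1 = 1/(-38.3) − 1/(246) = -0.03017, so d_i1 = -33.14 cm.
The intermediate image is 33.14 cm to the left of lens 1 (virtual), which is 38.3 − (-33.14) = 71.44 cm to the left of lens 2, so d_o2 = +71.44 cm.
Lens 2: 1/d_i2 = 1/f₂ − 1/d_o2 = 1/(27.7) − 1/(71.44) = 0.02210, so d_i2 = 45.2 cm.
The final image is real, 45.2 cm to the right of lens 2 (overall magnification ≈ -0.085).

45.2 cm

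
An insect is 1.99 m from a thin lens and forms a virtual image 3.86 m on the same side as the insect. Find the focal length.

f = 4.11 m (converging)

Virtual image ⇒ d_i = −3.86 m.
1/f = 1/d_o + 1/d_i = 1/(1.99) + 1/(-3.86) = 0.2434, so f = 4.11 m.
Since f is positive, the thin lens is converging.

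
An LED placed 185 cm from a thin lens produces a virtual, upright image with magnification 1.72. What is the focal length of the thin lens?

m = −d_i/d_o ⇒ d_i = −m·d_o = −(+1.72)·(185) = -318.2 cm.
1/f = 1/d_o + 1/d_i = 1/(185) + 1/(-318.2) = 0.002263, so f = 442 cm.
Since f is positive, the thin lens is converging.

f = 442 cm (converging)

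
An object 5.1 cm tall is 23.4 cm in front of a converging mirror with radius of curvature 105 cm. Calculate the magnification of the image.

f = R/2 = 105/2 = 52.50 cm.
1/d_i = 1/f − 1/d_o = 1/(52.50) − 1/(23.4) = -0.02369, so d_i = -42.22 cm.
m = −d_i/d_o = −(-42.22)/(23.4) = +1.80.
The image is virtual, upright and enlarged, behind the mirror.

m = +1.80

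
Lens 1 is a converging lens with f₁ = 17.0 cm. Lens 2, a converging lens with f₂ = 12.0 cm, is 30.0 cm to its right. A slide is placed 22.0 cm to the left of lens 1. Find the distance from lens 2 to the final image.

Lens 1: 1/d_i1 = 1/f₁ − 1/d_o1 = 1/(17.0) − 1/(22.0) = 0.01337, so d_i1 = 74.80 cm.
The intermediate image is 74.80 cm to the right of lens 1, which lies 44.80 cm to the right of lens 2 — a virtual object — so d_o2 = −44.80 cm.
Lens 2: 1/d_i2 = 1/f₂ − 1/d_o2 = 1/(12.0) − 1/(-44.80) = 0.1057, so d_i2 = 9.46 cm.
The final image is real, 9.46 cm to the right of lens 2 (overall magnification ≈ -0.72).

9.46 cm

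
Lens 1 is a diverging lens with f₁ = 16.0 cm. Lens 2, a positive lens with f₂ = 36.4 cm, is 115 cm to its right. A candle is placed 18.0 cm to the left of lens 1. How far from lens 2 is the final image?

Lens 1 is diverging, so f₁ = −16.0 cm.
Lens 1: 1/d_i1 = 1/f₁ − 1/d_o1 = 1/(-16.0) − 1/(18.0) = -0.1181, so d_i1 = -8.471 cm.
The intermediate image is 8.471 cm to the left of lens 1 (virtual), which is 115 − (-8.471) = 123.5 cm to the left of lens 2, so d_o2 = +123.5 cm.
Lens 2: 1/d_i2 = 1/f₂ − 1/d_o2 = 1/(36.4) − 1/(123.5) = 0.01938, so d_i2 = 51.6 cm.
The final image is real, 51.6 cm to the right of lens 2 (overall magnification ≈ -0.20).

51.6 cm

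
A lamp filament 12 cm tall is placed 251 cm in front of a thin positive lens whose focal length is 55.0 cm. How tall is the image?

1/d_i = 1/f − 1/d_o = 1/(55.00) − 1/(251) = 0.01420, so d_i = 70.43 cm.
m = −d_i/d_o = -0.2806.
|h_i| = |m|·h_o = 0.2806 × 12 = 3.37 cm. The image is real, inverted and reduced, on the far side of the lens.

3.37 cm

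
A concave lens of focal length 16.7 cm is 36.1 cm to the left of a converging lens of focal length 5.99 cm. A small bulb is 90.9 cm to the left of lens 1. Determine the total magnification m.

m = -0.0210

f₁ = −16.7 cm (diverging).
Lens 1: 1/d_i1 = 1/(-16.7) − 1/(90.9) = -0.07088, so d_i1 = -14.11 cm; m₁ = −d_i1/d_o1 = +0.1552.
d_o2 = 36.1 − (-14.11) = 50.21 cm.
Lens 2: 1/d_i2 = 1/(5.99) − 1/(50.21) = 0.1470, so d_i2 = 6.801 cm; m₂ = −d_i2/d_o2 = -0.1355.
m = m₁·m₂ = (+0.1552)(-0.1355) = -0.0210.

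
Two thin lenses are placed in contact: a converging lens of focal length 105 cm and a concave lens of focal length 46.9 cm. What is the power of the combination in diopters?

P₁ = 1/f₁ = 1/(1.05 m) = +0.9524 D; P₂ = 1/f₂ = 1/(-0.469 m) = -2.132 D.
For thin lenses in contact, P = P₁ + P₂ = (+0.9524) + (-2.132) = -1.18 D.

P = -1.18 D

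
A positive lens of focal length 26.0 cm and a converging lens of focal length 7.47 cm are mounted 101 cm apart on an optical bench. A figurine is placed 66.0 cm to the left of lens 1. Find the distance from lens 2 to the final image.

8.57 cm

Lens 1: 1/d_i1 = 1/f₁ − 1/d_o1 = 1/(26.0) − 1/(66.0) = 0.02331, so d_i1 = 42.90 cm.
The intermediate image is 42.90 cm to the right of lens 1, which is 101 − (42.90) = 58.10 cm to the left of lens 2, so d_o2 = +58.10 cm.
Lens 2: 1/d_i2 = 1/f₂ − 1/d_o2 = 1/(7.47) − 1/(58.10) = 0.1167, so d_i2 = 8.57 cm.
The final image is real, 8.57 cm to the right of lens 2 (overall magnification ≈ 0.096).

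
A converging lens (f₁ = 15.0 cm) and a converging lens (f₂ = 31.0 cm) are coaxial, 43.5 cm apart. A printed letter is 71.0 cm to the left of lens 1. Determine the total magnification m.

m = -1.27

Lens 1: 1/d_i1 = 1/(15.0) − 1/(71.0) = 0.05258, so d_i1 = 19.02 cm; m₁ = −d_i1/d_o1 = -0.2679.
d_o2 = 43.5 − (19.02) = 24.48 cm.
Lens 2: 1/d_i2 = 1/(31.0) − 1/(24.48) = -0.008592, so d_i2 = -116.4 cm; m₂ = −d_i2/d_o2 = +4.755.
m = m₁·m₂ = (-0.2679)(+4.755) = -1.27.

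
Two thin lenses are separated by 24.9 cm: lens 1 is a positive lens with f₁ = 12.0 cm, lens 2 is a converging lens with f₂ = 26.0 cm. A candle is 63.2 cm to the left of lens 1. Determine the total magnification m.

Lens 1: 1/d_i1 = 1/(12.0) − 1/(63.2) = 0.06751, so d_i1 = 14.81 cm; m₁ = −d_i1/d_o1 = -0.2343.
d_o2 = 24.9 − (14.81) = 10.09 cm.
Lens 2: 1/d_i2 = 1/(26.0) − 1/(10.09) = -0.06065, so d_i2 = -16.49 cm; m₂ = −d_i2/d_o2 = +1.634.
m = m₁·m₂ = (-0.2343)(+1.634) = -0.383.

m = -0.383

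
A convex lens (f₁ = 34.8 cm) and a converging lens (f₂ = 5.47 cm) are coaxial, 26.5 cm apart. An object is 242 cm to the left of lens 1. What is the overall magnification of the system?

m = -0.0468

Lens 1: 1/d_i1 = 1/(34.8) − 1/(242) = 0.02460, so d_i1 = 40.64 cm; m₁ = −d_i1/d_o1 = -0.1679.
d_o2 = 26.5 − (40.64) = -14.14 cm (virtual object).
Lens 2: 1/d_i2 = 1/(5.47) − 1/(-14.14) = 0.2535, so d_i2 = 3.944 cm; m₂ = −d_i2/d_o2 = +0.2789.
m = m₁·m₂ = (-0.1679)(+0.2789) = -0.0468.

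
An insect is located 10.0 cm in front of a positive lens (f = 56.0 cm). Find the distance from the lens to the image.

Lens equation: 1/d_i = 1/f − 1/d_o = 1/(56.00) − 1/(10.0) = 0.01786 − 0.1000 = -0.08214, so d_i = -12.2 cm.
The image is virtual, upright and enlarged, on the same side as the object.

12.2 cm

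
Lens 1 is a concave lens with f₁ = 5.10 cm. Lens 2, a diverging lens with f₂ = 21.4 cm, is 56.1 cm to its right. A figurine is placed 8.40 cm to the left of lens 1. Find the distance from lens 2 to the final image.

15.7 cm

Lens 1 is diverging, so f₁ = −5.10 cm.
Lens 1: 1/d_i1 = 1/f₁ − 1/d_o1 = 1/(-5.10) − 1/(8.40) = -0.3151, so d_i1 = -3.173 cm.
The intermediate image is 3.173 cm to the left of lens 1 (virtual), which is 56.1 − (-3.173) = 59.27 cm to the left of lens 2, so d_o2 = +59.27 cm.
Lens 2 is diverging, so f₂ = −21.4 cm.
Lens 2: 1/d_i2 = 1/f₂ − 1/d_o2 = 1/(-21.4) − 1/(59.27) = -0.06360, so d_i2 = -15.7 cm.
The final image is virtual, 15.7 cm to the left of lens 2 (overall magnification ≈ 0.10).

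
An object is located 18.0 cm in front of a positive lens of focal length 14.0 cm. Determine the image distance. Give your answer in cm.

Lens equation: 1/v = 1/f − 1/u = 1/(14.00) − 1/(18.0) = 0.07143 − 0.05556 = 0.01587, so v = 63.0 cm.
The image is real, inverted and enlarged, on the far side of the lens.

63.0 cm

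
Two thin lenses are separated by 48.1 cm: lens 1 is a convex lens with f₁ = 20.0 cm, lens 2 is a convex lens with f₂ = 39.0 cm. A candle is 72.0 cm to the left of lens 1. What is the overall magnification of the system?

Lens 1: 1/d_i1 = 1/(20.0) − 1/(72.0) = 0.03611, so d_i1 = 27.69 cm; m₁ = −d_i1/d_o1 = -0.3846.
d_o2 = 48.1 − (27.69) = 20.41 cm.
Lens 2: 1/d_i2 = 1/(39.0) − 1/(20.41) = -0.02335, so d_i2 = -42.82 cm; m₂ = −d_i2/d_o2 = +2.098.
m = m₁·m₂ = (-0.3846)(+2.098) = -0.807.

m = -0.807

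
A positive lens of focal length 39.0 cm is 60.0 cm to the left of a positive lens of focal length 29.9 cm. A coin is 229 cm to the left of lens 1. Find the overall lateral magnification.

m = -0.363

Lens 1: 1/d_i1 = 1/(39.0) − 1/(229) = 0.02127, so d_i1 = 47.01 cm; m₁ = −d_i1/d_o1 = -0.2053.
d_o2 = 60.0 − (47.01) = 12.99 cm.
Lens 2: 1/d_i2 = 1/(29.9) − 1/(12.99) = -0.04354, so d_i2 = -22.97 cm; m₂ = −d_i2/d_o2 = +1.768.
m = m₁·m₂ = (-0.2053)(+1.768) = -0.363.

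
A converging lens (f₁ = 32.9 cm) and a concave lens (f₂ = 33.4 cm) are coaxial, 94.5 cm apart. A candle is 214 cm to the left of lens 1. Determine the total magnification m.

m = -0.0682

Lens 1: 1/d_i1 = 1/(32.9) − 1/(214) = 0.02572, so d_i1 = 38.88 cm; m₁ = −d_i1/d_o1 = -0.1817.
d_o2 = 94.5 − (38.88) = 55.62 cm.
f₂ = −33.4 cm (diverging).
Lens 2: 1/d_i2 = 1/(-33.4) − 1/(55.62) = -0.04792, so d_i2 = -20.87 cm; m₂ = −d_i2/d_o2 = +0.3752.
m = m₁·m₂ = (-0.1817)(+0.3752) = -0.0682.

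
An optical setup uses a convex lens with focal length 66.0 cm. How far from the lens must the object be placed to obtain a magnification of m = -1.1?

m = −d_i/d_o ⇒ d_i = −m·d_o.
1/f = 1/d_o + 1/d_i = 1/d_o − 1/(m·d_o) = (1 − 1/m)/d_o, so d_o = f(1 − 1/m) = (66.00)(1 − 1/(-1.1)) = 126 cm.

126 cm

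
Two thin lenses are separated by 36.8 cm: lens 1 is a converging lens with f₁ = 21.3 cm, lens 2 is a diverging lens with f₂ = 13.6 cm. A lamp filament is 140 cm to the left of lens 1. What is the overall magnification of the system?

Lens 1: 1/d_i1 = 1/(21.3) − 1/(140) = 0.03981, so d_i1 = 25.12 cm; m₁ = −d_i1/d_o1 = -0.1794.
d_o2 = 36.8 − (25.12) = 11.68 cm.
f₂ = −13.6 cm (diverging).
Lens 2: 1/d_i2 = 1/(-13.6) − 1/(11.68) = -0.1591, so d_i2 = -6.284 cm; m₂ = −d_i2/d_o2 = +0.5380.
m = m₁·m₂ = (-0.1794)(+0.5380) = -0.0965.

m = -0.0965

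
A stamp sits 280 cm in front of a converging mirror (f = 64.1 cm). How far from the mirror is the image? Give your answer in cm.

Mirror equation: 1/d_i = 1/f − 1/d_o = 1/(64.10) − 1/(280) = 0.01560 − 0.003571 = 0.01203, so d_i = 83.1 cm.
The image is real, inverted and reduced, in front of the mirror.

83.1 cm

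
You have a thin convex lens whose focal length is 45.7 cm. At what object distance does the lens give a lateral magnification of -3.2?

60.0 cm

m = −d_i/d_o ⇒ d_i = −m·d_o.
1/f = 1/d_o + 1/d_i = 1/d_o − 1/(m·d_o) = (1 − 1/m)/d_o, so d_o = f(1 − 1/m) = (45.70)(1 − 1/(-3.2)) = 60.0 cm.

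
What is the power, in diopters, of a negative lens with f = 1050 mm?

For a negative lens, f = −1050 mm.
f = -105 cm = -1.05 m.
P = 1/f = 1/(-1.05 m) = -0.952 D.

P = -0.952 D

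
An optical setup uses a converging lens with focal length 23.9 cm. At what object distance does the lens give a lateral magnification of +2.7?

m = −d_i/d_o ⇒ d_i = −m·d_o.
1/f = 1/d_o + 1/d_i = 1/d_o − 1/(m·d_o) = (1 − 1/m)/d_o, so d_o = f(1 − 1/m) = (23.90)(1 − 1/(+2.7)) = 15.0 cm.

15.0 cm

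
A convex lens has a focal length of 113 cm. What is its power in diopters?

f = 113 cm = 1.13 m.
P = 1/f = 1/(1.13 m) = +0.885 D.

P = +0.885 D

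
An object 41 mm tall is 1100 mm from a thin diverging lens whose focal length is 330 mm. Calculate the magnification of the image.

m = +0.231

For a diverging lens, f = -330 mm.
1/d_i = 1/f − 1/d_o = 1/(-330.0) − 1/(1100) = -0.003939, so d_i = -253.8 mm.
m = −d_i/d_o = −(-253.8)/(1100) = +0.231.
The image is virtual, upright and reduced, on the same side as the object.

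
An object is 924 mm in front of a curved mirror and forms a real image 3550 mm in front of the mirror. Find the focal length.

f = 733 mm (concave)

Real image ⇒ d_i = +3550 mm.
1/f = 1/d_o + 1/d_i = 1/(924) + 1/(3550) = 0.001364, so f = 733 mm.
Since f is positive, the curved mirror is concave.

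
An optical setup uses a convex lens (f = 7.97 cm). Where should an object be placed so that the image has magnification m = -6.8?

9.14 cm

m = −d_i/d_o ⇒ d_i = −m·d_o.
1/f = 1/d_o + 1/d_i = 1/d_o − 1/(m·d_o) = (1 − 1/m)/d_o, so d_o = f(1 − 1/m) = (7.970)(1 − 1/(-6.8)) = 9.14 cm.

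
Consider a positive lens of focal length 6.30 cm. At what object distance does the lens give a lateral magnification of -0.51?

m = −d_i/d_o ⇒ d_i = −m·d_o.
1/f = 1/d_o + 1/d_i = 1/d_o − 1/(m·d_o) = (1 − 1/m)/d_o, so d_o = f(1 − 1/m) = (6.300)(1 − 1/(-0.51)) = 18.7 cm.

18.7 cm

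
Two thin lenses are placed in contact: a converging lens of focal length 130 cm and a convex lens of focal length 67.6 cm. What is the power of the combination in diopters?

P = +2.25 D

P₁ = 1/f₁ = 1/(1.30 m) = +0.7692 D; P₂ = 1/f₂ = 1/(0.676 m) = +1.479 D.
For thin lenses in contact, P = P₁ + P₂ = (+0.7692) + (+1.479) = +2.25 D.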